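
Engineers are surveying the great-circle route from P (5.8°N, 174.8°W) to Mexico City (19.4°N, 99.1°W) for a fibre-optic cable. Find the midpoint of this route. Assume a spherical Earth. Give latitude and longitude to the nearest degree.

Write both endpoints as unit vectors p₁, p₂ with components (cos φ cos λ, cos φ sin λ, sin φ).
The central angle between the endpoints is δ = arccos(p₁·p₂) ≈ 1.302 rad (74.6°).
Interpolate at f = 1/2 with slerp weights a = sin((1−f)δ)/sin δ ≈ 0.629, b = sin(fδ)/sin δ ≈ 0.629.
p = a·p₁ + b·p₂ ≈ (-0.717, -0.642, 0.272); φ = arcsin(p_z) ≈ 15.80°, λ = atan2(p_y, p_x) ≈ -138.14°.

≈ (16°N, 138°W)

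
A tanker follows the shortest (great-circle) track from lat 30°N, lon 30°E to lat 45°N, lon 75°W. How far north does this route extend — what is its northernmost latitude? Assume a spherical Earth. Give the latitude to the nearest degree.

≈ 53°N

The great circle lies in the plane with unit normal n̂ = (p₁ × p₂)/|p₁ × p₂|.
Here n̂_z ≈ -0.603; the vertex latitude is φ_max = arccos|n̂_z| ≈ 52.9°.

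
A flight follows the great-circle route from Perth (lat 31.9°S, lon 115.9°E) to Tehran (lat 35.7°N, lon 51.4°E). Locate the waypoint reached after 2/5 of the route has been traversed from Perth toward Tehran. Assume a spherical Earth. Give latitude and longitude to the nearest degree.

Convert each endpoint to a unit vector on the sphere (x = cos φ cos λ, y = cos φ sin λ, z = sin φ).
The central angle between the endpoints is δ = arccos(p₁·p₂) ≈ 1.582 rad (90.7°).
Interpolate at f = 2/5 with slerp weights a = sin((1−f)δ)/sin δ ≈ 0.813, b = sin(fδ)/sin δ ≈ 0.592.
p = a·p₁ + b·p₂ ≈ (-0.002, 0.996, -0.084); φ = arcsin(p_z) ≈ -4.85°, λ = atan2(p_y, p_x) ≈ 90.10°.

≈ lat 5°S, lon 90°E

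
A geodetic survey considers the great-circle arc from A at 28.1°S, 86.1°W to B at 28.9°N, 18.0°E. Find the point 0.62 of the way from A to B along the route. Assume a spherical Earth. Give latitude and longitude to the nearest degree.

Write both endpoints as unit vectors p₁, p₂ with components (cos φ cos λ, cos φ sin λ, sin φ).
The central angle between the endpoints is δ = arccos(p₁·p₂) ≈ 2.000 rad (114.6°).
Interpolate at f = 0.62 with slerp weights a = sin((1−f)δ)/sin δ ≈ 0.757, b = sin(fδ)/sin δ ≈ 1.040.
p = a·p₁ + b·p₂ ≈ (0.911, -0.385, 0.146); φ = arcsin(p_z) ≈ 8.38°, λ = atan2(p_y, p_x) ≈ -22.92°.

≈ 8°N, 23°W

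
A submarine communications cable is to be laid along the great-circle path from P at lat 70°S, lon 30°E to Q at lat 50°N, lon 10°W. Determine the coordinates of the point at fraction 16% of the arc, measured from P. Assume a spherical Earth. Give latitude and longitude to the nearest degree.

≈ lat 52°S, lon 14°E

Convert each endpoint to a unit vector on the sphere (x = cos φ cos λ, y = cos φ sin λ, z = sin φ).
The central angle between the endpoints is δ = arccos(p₁·p₂) ≈ 2.155 rad (123.5°).
Interpolate at f = 0.16 with slerp weights a = sin((1−f)δ)/sin δ ≈ 1.165, b = sin(fδ)/sin δ ≈ 0.405.
p = a·p₁ + b·p₂ ≈ (0.601, 0.154, -0.784); φ = arcsin(p_z) ≈ -51.63°, λ = atan2(p_y, p_x) ≈ 14.36°.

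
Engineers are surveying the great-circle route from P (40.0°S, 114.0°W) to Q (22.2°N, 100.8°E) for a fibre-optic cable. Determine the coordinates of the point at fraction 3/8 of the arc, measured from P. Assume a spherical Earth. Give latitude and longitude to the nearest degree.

≈ (36°S, 175°E)

The haversine formula gives a central angle δ ≈ 2.541 rad (145.6°) between the endpoints.
Interpolate at f = 3/8 with slerp weights a = sin((1−f)δ)/sin δ ≈ 1.770, b = sin(fδ)/sin δ ≈ 1.444.
p = a·p₁ + b·p₂ ≈ (-0.802, 0.074, -0.593); φ = arcsin(p_z) ≈ -36.34°, λ = atan2(p_y, p_x) ≈ 174.74°.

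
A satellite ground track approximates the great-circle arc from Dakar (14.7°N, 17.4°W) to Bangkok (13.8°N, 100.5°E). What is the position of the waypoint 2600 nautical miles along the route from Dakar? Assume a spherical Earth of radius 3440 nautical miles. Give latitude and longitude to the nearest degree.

From cos δ = sin φ₁ sin φ₂ + cos φ₁ cos φ₂ cos Δλ, the central angle is δ ≈ 1.960 rad (112.3°). The total great-circle distance is δ·R ≈ 1.960 × 3440 ≈ 6741 nmi, so the target fraction is f = 2600/6741 ≈ 0.386.
Interpolate at f ≈ 0.386 with slerp weights a = sin((1−f)δ)/sin δ ≈ 1.009, b = sin(fδ)/sin δ ≈ 0.741.
p = a·p₁ + b·p₂ ≈ (0.800, 0.416, 0.433); φ = arcsin(p_z) ≈ 25.64°, λ = atan2(p_y, p_x) ≈ 27.48°.

≈ 26°N, 27°E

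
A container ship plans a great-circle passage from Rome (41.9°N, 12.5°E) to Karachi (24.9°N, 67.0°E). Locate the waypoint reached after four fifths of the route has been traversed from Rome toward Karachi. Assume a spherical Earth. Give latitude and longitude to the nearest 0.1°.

≈ (30.1°N, 58.0°E)

From cos δ = sin φ₁ sin φ₂ + cos φ₁ cos φ₂ cos Δλ, the central angle is δ ≈ 0.832 rad (47.7°).
Interpolate at f = 4/5 with slerp weights a = sin((1−f)δ)/sin δ ≈ 0.224, b = sin(fδ)/sin δ ≈ 0.835.
p = a·p₁ + b·p₂ ≈ (0.459, 0.734, 0.501); φ = arcsin(p_z) ≈ 30.09°, λ = atan2(p_y, p_x) ≈ 57.97°.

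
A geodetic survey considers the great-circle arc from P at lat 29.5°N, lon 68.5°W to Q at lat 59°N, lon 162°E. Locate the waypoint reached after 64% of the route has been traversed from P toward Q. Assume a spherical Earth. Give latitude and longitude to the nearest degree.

Write both endpoints as unit vectors p₁, p₂ with components (cos φ cos λ, cos φ sin λ, sin φ).
The central angle between the endpoints is δ = arccos(p₁·p₂) ≈ 1.433 rad (82.1°).
Interpolate at f = 0.64 with slerp weights a = sin((1−f)δ)/sin δ ≈ 0.498, b = sin(fδ)/sin δ ≈ 0.802.
p = a·p₁ + b·p₂ ≈ (-0.234, -0.276, 0.932); φ = arcsin(p_z) ≈ 68.81°, λ = atan2(p_y, p_x) ≈ -130.28°.

≈ lat 69°N, lon 130°W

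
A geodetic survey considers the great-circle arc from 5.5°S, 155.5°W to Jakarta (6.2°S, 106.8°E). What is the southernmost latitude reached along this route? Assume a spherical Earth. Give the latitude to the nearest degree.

≈ 9°S

The great circle lies in the plane with unit normal n̂ = (p₁ × p₂)/|p₁ × p₂|.
Here n̂_z ≈ -0.988; the vertex latitude is φ_max = arccos|n̂_z| ≈ 8.9°.
Check via Clairaut: cos φ_max = |cos φ₁| · sin C = cos(5.5°)·sin(97.0°) ≈ 0.988, again giving ≈ 8.9°.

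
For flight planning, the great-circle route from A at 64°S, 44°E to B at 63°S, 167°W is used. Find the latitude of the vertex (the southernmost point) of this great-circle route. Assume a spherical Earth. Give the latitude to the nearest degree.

The great circle lies in the plane with unit normal n̂ = (p₁ × p₂)/|p₁ × p₂|.
Here n̂_z ≈ +0.132; the vertex latitude is φ_max = arccos|n̂_z| ≈ 82.4°.
Check via Clairaut: cos φ_max = |cos φ₁| · sin C = cos(64.0°)·sin(162.5°) ≈ 0.132, again giving ≈ 82.4°.

≈ 82°S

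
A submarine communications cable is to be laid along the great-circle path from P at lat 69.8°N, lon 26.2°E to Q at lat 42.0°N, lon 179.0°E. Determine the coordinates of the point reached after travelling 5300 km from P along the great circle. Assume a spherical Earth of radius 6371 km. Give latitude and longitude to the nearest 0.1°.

The haversine formula gives a central angle δ ≈ 1.160 rad (66.4°) between the endpoints. The total great-circle distance is δ·R ≈ 1.160 × 6371 ≈ 7388 km, so the target fraction is f = 5300/7388 ≈ 0.717.
Interpolate at f ≈ 0.717 with slerp weights a = sin((1−f)δ)/sin δ ≈ 0.351, b = sin(fδ)/sin δ ≈ 0.806.
p = a·p₁ + b·p₂ ≈ (-0.490, 0.064, 0.869); φ = arcsin(p_z) ≈ 60.36°, λ = atan2(p_y, p_x) ≈ 172.57°.

≈ lat 60.4°N, lon 172.6°E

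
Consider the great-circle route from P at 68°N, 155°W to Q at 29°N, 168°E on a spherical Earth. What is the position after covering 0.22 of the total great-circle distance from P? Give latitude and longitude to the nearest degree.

≈ 61°N, 170°W

Write both endpoints as unit vectors p₁, p₂ with components (cos φ cos λ, cos φ sin λ, sin φ).
The central angle between the endpoints is δ = arccos(p₁·p₂) ≈ 0.780 rad (44.7°).
Interpolate at f = 0.22 with slerp weights a = sin((1−f)δ)/sin δ ≈ 0.813, b = sin(fδ)/sin δ ≈ 0.243.
p = a·p₁ + b·p₂ ≈ (-0.484, -0.085, 0.871); φ = arcsin(p_z) ≈ 60.60°, λ = atan2(p_y, p_x) ≈ -170.09°.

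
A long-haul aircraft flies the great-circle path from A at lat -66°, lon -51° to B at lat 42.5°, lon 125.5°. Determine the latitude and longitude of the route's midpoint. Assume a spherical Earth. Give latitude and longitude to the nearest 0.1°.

Write both endpoints as unit vectors p₁, p₂ with components (cos φ cos λ, cos φ sin λ, sin φ).
The central angle between the endpoints is δ = arccos(p₁·p₂) ≈ 2.730 rad (156.4°).
Interpolate at f = 1/2 with slerp weights a = sin((1−f)δ)/sin δ ≈ 2.447, b = sin(fδ)/sin δ ≈ 2.447.
p = a·p₁ + b·p₂ ≈ (-0.421, 0.695, -0.582); φ = arcsin(p_z) ≈ -35.61°, λ = atan2(p_y, p_x) ≈ 121.21°.

≈ lat -35.6°, lon 121.2°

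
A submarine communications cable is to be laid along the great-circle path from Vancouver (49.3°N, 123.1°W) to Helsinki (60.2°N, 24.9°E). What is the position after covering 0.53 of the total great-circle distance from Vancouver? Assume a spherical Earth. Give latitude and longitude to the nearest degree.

≈ (79°N, 65°W)

Write both endpoints as unit vectors p₁, p₂ with components (cos φ cos λ, cos φ sin λ, sin φ).
The central angle between the endpoints is δ = arccos(p₁·p₂) ≈ 1.178 rad (67.5°).
Interpolate at f = 0.53 with slerp weights a = sin((1−f)δ)/sin δ ≈ 0.569, b = sin(fδ)/sin δ ≈ 0.633.
p = a·p₁ + b·p₂ ≈ (0.083, -0.178, 0.980); φ = arcsin(p_z) ≈ 78.66°, λ = atan2(p_y, p_x) ≈ -65.18°.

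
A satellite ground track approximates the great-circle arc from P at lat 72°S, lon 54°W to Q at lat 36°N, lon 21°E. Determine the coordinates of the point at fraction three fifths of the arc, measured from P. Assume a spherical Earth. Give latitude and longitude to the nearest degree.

≈ lat 10°S, lon 6°E

From cos δ = sin φ₁ sin φ₂ + cos φ₁ cos φ₂ cos Δλ, the central angle is δ ≈ 2.088 rad (119.6°).
Interpolate at f = 3/5 with slerp weights a = sin((1−f)δ)/sin δ ≈ 0.853, b = sin(fδ)/sin δ ≈ 1.093.
p = a·p₁ + b·p₂ ≈ (0.980, 0.104, -0.169); φ = arcsin(p_z) ≈ -9.72°, λ = atan2(p_y, p_x) ≈ 6.03°.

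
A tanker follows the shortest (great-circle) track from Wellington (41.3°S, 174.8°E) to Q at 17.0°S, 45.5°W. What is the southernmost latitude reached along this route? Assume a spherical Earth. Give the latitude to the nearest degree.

The great circle lies in the plane with unit normal n̂ = (p₁ × p₂)/|p₁ × p₂|.
Here n̂_z ≈ +0.497; the vertex latitude is φ_max = arccos|n̂_z| ≈ 60.2°.
Check via Clairaut: cos φ_max = |cos φ₁| · sin C = cos(41.3°)·sin(138.6°) ≈ 0.497, again giving ≈ 60.2°.

≈ 60°S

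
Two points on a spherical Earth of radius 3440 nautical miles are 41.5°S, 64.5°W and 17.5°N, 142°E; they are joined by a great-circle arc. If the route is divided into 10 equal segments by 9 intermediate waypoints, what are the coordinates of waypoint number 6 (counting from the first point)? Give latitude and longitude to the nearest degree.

≈ 29°S, 179°E

The haversine formula gives a central angle δ ≈ 2.565 rad (147.0°) between the endpoints.
Interpolate at f = 6/10 with slerp weights a = sin((1−f)δ)/sin δ ≈ 1.570, b = sin(fδ)/sin δ ≈ 1.834.
p = a·p₁ + b·p₂ ≈ (-0.872, 0.016, -0.488); φ = arcsin(p_z) ≈ -29.24°, λ = atan2(p_y, p_x) ≈ 178.95°.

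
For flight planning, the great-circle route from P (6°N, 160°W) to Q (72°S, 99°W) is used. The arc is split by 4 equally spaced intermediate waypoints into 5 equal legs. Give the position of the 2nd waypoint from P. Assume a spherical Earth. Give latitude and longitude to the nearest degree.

≈ (27°S, 150°W)

From cos δ = sin φ₁ sin φ₂ + cos φ₁ cos φ₂ cos Δλ, the central angle is δ ≈ 1.521 rad (87.2°).
Interpolate at f = 2/5 with slerp weights a = sin((1−f)δ)/sin δ ≈ 0.792, b = sin(fδ)/sin δ ≈ 0.572.
p = a·p₁ + b·p₂ ≈ (-0.768, -0.444, -0.462); φ = arcsin(p_z) ≈ -27.48°, λ = atan2(p_y, p_x) ≈ -149.96°.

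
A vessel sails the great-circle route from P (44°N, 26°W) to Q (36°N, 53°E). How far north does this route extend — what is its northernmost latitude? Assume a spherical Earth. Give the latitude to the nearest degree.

The great circle lies in the plane with unit normal n̂ = (p₁ × p₂)/|p₁ × p₂|.
Here n̂_z ≈ +0.668; the vertex latitude is φ_max = arccos|n̂_z| ≈ 48.0°.
Check via Clairaut: cos φ_max = |cos φ₁| · sin C = cos(44.0°)·sin(68.3°) ≈ 0.668, again giving ≈ 48.0°.

≈ 48°N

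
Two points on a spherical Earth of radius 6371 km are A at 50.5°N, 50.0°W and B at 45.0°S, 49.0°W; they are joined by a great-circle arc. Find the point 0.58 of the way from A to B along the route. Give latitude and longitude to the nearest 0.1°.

≈ 4.9°S, 49.4°W

From cos δ = sin φ₁ sin φ₂ + cos φ₁ cos φ₂ cos Δλ, the central angle is δ ≈ 1.667 rad (95.5°).
Interpolate at f = 0.58 with slerp weights a = sin((1−f)δ)/sin δ ≈ 0.647, b = sin(fδ)/sin δ ≈ 0.827.
p = a·p₁ + b·p₂ ≈ (0.648, -0.757, -0.085); φ = arcsin(p_z) ≈ -4.89°, λ = atan2(p_y, p_x) ≈ -49.41°.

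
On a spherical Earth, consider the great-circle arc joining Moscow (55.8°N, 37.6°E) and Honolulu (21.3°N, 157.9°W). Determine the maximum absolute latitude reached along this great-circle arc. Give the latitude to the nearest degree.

≈ 82°N

The great circle lies in the plane with unit normal n̂ = (p₁ × p₂)/|p₁ × p₂|.
Here n̂_z ≈ +0.143; the vertex latitude is φ_max = arccos|n̂_z| ≈ 81.8°.
Check via Clairaut: cos φ_max = |cos φ₁| · sin C = cos(55.8°)·sin(14.7°) ≈ 0.143, again giving ≈ 81.8°.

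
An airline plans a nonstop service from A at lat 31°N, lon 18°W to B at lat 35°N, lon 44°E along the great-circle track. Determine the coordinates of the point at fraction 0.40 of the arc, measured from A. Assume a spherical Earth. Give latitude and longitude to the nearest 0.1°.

≈ lat 36.5°N, lon 5.9°E

Convert each endpoint to a unit vector on the sphere (x = cos φ cos λ, y = cos φ sin λ, z = sin φ).
The central angle between the endpoints is δ = arccos(p₁·p₂) ≈ 0.896 rad (51.3°).
Interpolate at f = 0.40 with slerp weights a = sin((1−f)δ)/sin δ ≈ 0.656, b = sin(fδ)/sin δ ≈ 0.449.
p = a·p₁ + b·p₂ ≈ (0.799, 0.082, 0.595); φ = arcsin(p_z) ≈ 36.54°, λ = atan2(p_y, p_x) ≈ 5.85°.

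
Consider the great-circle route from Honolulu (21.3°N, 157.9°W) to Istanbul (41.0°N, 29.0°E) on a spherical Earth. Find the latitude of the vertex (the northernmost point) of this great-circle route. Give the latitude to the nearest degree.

≈ 85°N

The great circle lies in the plane with unit normal n̂ = (p₁ × p₂)/|p₁ × p₂|.
Here n̂_z ≈ -0.095; the vertex latitude is φ_max = arccos|n̂_z| ≈ 84.5°.
Check via Clairaut: cos φ_max = |cos φ₁| · sin C = cos(21.3°)·sin(5.9°) ≈ 0.095, again giving ≈ 84.5°.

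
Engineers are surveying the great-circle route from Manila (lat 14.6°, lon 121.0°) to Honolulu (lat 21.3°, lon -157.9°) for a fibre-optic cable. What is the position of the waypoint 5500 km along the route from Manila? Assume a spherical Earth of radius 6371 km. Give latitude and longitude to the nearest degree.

Convert each endpoint to a unit vector on the sphere (x = cos φ cos λ, y = cos φ sin λ, z = sin φ).
The central angle between the endpoints is δ = arccos(p₁·p₂) ≈ 1.338 rad (76.6°). The total great-circle distance is δ·R ≈ 1.338 × 6371 ≈ 8522 km, so the target fraction is f = 5500/8522 ≈ 0.645.
Interpolate at f ≈ 0.645 with slerp weights a = sin((1−f)δ)/sin δ ≈ 0.469, b = sin(fδ)/sin δ ≈ 0.781.
p = a·p₁ + b·p₂ ≈ (-0.908, 0.116, 0.402); φ = arcsin(p_z) ≈ 23.71°, λ = atan2(p_y, p_x) ≈ 172.75°.

≈ lat 24°, lon 173°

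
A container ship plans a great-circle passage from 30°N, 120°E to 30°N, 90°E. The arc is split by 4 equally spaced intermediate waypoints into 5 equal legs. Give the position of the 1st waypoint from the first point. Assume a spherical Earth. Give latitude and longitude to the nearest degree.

≈ 31°N, 114°E

From cos δ = sin φ₁ sin φ₂ + cos φ₁ cos φ₂ cos Δλ, the central angle is δ ≈ 0.452 rad (25.9°).
Interpolate at f = 1/5 with slerp weights a = sin((1−f)δ)/sin δ ≈ 0.810, b = sin(fδ)/sin δ ≈ 0.207.
p = a·p₁ + b·p₂ ≈ (-0.351, 0.786, 0.508); φ = arcsin(p_z) ≈ 30.55°, λ = atan2(p_y, p_x) ≈ 114.03°.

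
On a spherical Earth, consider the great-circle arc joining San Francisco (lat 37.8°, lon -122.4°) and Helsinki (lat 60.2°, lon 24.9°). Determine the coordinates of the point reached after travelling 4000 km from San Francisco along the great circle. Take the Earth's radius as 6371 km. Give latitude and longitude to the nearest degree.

≈ lat 70°, lon -94°

Write both endpoints as unit vectors p₁, p₂ with components (cos φ cos λ, cos φ sin λ, sin φ).
The central angle between the endpoints is δ = arccos(p₁·p₂) ≈ 1.368 rad (78.4°). The total great-circle distance is δ·R ≈ 1.368 × 6371 ≈ 8716 km, so the target fraction is f = 4000/8716 ≈ 0.459.
Interpolate at f ≈ 0.459 with slerp weights a = sin((1−f)δ)/sin δ ≈ 0.689, b = sin(fδ)/sin δ ≈ 0.600.
p = a·p₁ + b·p₂ ≈ (-0.021, -0.334, 0.942); φ = arcsin(p_z) ≈ 70.46°, λ = atan2(p_y, p_x) ≈ -93.63°.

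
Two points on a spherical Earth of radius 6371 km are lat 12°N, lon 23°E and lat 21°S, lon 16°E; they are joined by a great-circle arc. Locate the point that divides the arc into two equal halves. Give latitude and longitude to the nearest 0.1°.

≈ lat 4.5°S, lon 19.6°E

The haversine formula gives a central angle δ ≈ 0.588 rad (33.7°) between the endpoints.
Interpolate at f = 1/2 with slerp weights a = sin((1−f)δ)/sin δ ≈ 0.522, b = sin(fδ)/sin δ ≈ 0.522.
p = a·p₁ + b·p₂ ≈ (0.939, 0.334, -0.079); φ = arcsin(p_z) ≈ -4.51°, λ = atan2(p_y, p_x) ≈ 19.58°.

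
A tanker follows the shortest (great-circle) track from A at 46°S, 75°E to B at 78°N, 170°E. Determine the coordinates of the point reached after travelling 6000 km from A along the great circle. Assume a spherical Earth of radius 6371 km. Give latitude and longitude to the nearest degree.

Write both endpoints as unit vectors p₁, p₂ with components (cos φ cos λ, cos φ sin λ, sin φ).
The central angle between the endpoints is δ = arccos(p₁·p₂) ≈ 2.369 rad (135.7°). The total great-circle distance is δ·R ≈ 2.369 × 6371 ≈ 15094 km, so the target fraction is f = 6000/15094 ≈ 0.398.
Interpolate at f ≈ 0.398 with slerp weights a = sin((1−f)δ)/sin δ ≈ 1.418, b = sin(fδ)/sin δ ≈ 1.159.
p = a·p₁ + b·p₂ ≈ (0.018, 0.993, 0.113); φ = arcsin(p_z) ≈ 6.50°, λ = atan2(p_y, p_x) ≈ 88.98°.

≈ 6°N, 89°E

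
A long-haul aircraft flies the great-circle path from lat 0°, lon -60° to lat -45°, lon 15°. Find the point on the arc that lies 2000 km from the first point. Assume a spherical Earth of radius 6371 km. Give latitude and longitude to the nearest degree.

Convert each endpoint to a unit vector on the sphere (x = cos φ cos λ, y = cos φ sin λ, z = sin φ).
The central angle between the endpoints is δ = arccos(p₁·p₂) ≈ 1.387 rad (79.5°). The total great-circle distance is δ·R ≈ 1.387 × 6371 ≈ 8835 km, so the target fraction is f = 2000/8835 ≈ 0.226.
Interpolate at f ≈ 0.226 with slerp weights a = sin((1−f)δ)/sin δ ≈ 0.894, b = sin(fδ)/sin δ ≈ 0.314.
p = a·p₁ + b·p₂ ≈ (0.661, -0.716, -0.222); φ = arcsin(p_z) ≈ -12.83°, λ = atan2(p_y, p_x) ≈ -47.29°.

≈ lat -13°, lon -47°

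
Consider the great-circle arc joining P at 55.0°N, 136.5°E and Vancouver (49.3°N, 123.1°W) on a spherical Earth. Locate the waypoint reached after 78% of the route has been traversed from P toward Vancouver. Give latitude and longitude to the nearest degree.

≈ 58°N, 139°W

Write both endpoints as unit vectors p₁, p₂ with components (cos φ cos λ, cos φ sin λ, sin φ).
The central angle between the endpoints is δ = arccos(p₁·p₂) ≈ 0.984 rad (56.4°).
Interpolate at f = 0.78 with slerp weights a = sin((1−f)δ)/sin δ ≈ 0.258, b = sin(fδ)/sin δ ≈ 0.834.
p = a·p₁ + b·p₂ ≈ (-0.404, -0.354, 0.843); φ = arcsin(p_z) ≈ 57.51°, λ = atan2(p_y, p_x) ≈ -138.82°.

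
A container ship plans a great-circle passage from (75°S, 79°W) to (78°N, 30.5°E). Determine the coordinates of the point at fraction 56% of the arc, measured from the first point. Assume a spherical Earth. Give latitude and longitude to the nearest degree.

≈ (12°N, 31°W)

From cos δ = sin φ₁ sin φ₂ + cos φ₁ cos φ₂ cos Δλ, the central angle is δ ≈ 2.868 rad (164.3°).
Interpolate at f = 0.56 with slerp weights a = sin((1−f)δ)/sin δ ≈ 3.525, b = sin(fδ)/sin δ ≈ 3.698.
p = a·p₁ + b·p₂ ≈ (0.836, -0.505, 0.212); φ = arcsin(p_z) ≈ 12.25°, λ = atan2(p_y, p_x) ≈ -31.14°.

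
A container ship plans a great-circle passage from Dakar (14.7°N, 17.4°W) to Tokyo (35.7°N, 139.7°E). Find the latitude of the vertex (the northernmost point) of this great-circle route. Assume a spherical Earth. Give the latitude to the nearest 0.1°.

The great circle lies in the plane with unit normal n̂ = (p₁ × p₂)/|p₁ × p₂|.
Here n̂_z ≈ +0.374; the vertex latitude is φ_max = arccos|n̂_z| ≈ 68.1°.
Check via Clairaut: cos φ_max = |cos φ₁| · sin C = cos(14.7°)·sin(22.7°) ≈ 0.374, again giving ≈ 68.1°.

≈ 68.1°N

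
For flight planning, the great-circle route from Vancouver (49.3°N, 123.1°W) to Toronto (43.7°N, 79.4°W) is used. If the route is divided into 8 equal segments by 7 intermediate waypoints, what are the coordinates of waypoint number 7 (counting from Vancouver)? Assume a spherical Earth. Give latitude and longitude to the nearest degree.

≈ (45°N, 84°W)

Convert each endpoint to a unit vector on the sphere (x = cos φ cos λ, y = cos φ sin λ, z = sin φ).
The central angle between the endpoints is δ = arccos(p₁·p₂) ≈ 0.526 rad (30.2°).
Interpolate at f = 7/8 with slerp weights a = sin((1−f)δ)/sin δ ≈ 0.131, b = sin(fδ)/sin δ ≈ 0.885.
p = a·p₁ + b·p₂ ≈ (0.071, -0.700, 0.710); φ = arcsin(p_z) ≈ 45.27°, λ = atan2(p_y, p_x) ≈ -84.21°.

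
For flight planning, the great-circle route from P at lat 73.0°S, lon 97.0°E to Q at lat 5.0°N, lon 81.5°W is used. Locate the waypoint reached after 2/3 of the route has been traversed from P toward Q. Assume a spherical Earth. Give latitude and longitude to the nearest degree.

≈ lat 32°S, lon 81°W

Write both endpoints as unit vectors p₁, p₂ with components (cos φ cos λ, cos φ sin λ, sin φ).
The central angle between the endpoints is δ = arccos(p₁·p₂) ≈ 1.955 rad (112.0°).
Interpolate at f = 2/3 with slerp weights a = sin((1−f)δ)/sin δ ≈ 0.654, b = sin(fδ)/sin δ ≈ 1.040.
p = a·p₁ + b·p₂ ≈ (0.130, -0.835, -0.535); φ = arcsin(p_z) ≈ -32.33°, λ = atan2(p_y, p_x) ≈ -81.16°.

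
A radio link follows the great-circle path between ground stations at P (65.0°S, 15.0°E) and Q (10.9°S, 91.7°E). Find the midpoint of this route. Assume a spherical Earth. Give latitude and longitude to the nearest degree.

≈ (43°S, 71°E)

Convert each endpoint to a unit vector on the sphere (x = cos φ cos λ, y = cos φ sin λ, z = sin φ).
The central angle between the endpoints is δ = arccos(p₁·p₂) ≈ 1.301 rad (74.5°).
Interpolate at f = 1/2 with slerp weights a = sin((1−f)δ)/sin δ ≈ 0.628, b = sin(fδ)/sin δ ≈ 0.628.
p = a·p₁ + b·p₂ ≈ (0.238, 0.685, -0.688); φ = arcsin(p_z) ≈ -43.49°, λ = atan2(p_y, p_x) ≈ 70.84°.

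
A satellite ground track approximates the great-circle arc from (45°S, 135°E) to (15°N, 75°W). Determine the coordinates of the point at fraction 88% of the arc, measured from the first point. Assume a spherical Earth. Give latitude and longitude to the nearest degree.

Convert each endpoint to a unit vector on the sphere (x = cos φ cos λ, y = cos φ sin λ, z = sin φ).
The central angle between the endpoints is δ = arccos(p₁·p₂) ≈ 2.457 rad (140.8°).
Interpolate at f = 0.88 with slerp weights a = sin((1−f)δ)/sin δ ≈ 0.459, b = sin(fδ)/sin δ ≈ 1.313.
p = a·p₁ + b·p₂ ≈ (0.098, -0.995, 0.015); φ = arcsin(p_z) ≈ 0.86°, λ = atan2(p_y, p_x) ≈ -84.35°.

≈ (1°N, 84°W)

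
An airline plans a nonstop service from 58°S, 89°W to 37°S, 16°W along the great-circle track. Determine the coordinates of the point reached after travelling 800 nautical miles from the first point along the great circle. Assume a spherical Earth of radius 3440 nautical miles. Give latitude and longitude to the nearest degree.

From cos δ = sin φ₁ sin φ₂ + cos φ₁ cos φ₂ cos Δλ, the central angle is δ ≈ 0.884 rad (50.6°). The total great-circle distance is δ·R ≈ 0.884 × 3440 ≈ 3041 nmi, so the target fraction is f = 800/3041 ≈ 0.263.
Interpolate at f ≈ 0.263 with slerp weights a = sin((1−f)δ)/sin δ ≈ 0.784, b = sin(fδ)/sin δ ≈ 0.298.
p = a·p₁ + b·p₂ ≈ (0.236, -0.481, -0.844); φ = arcsin(p_z) ≈ -57.60°, λ = atan2(p_y, p_x) ≈ -63.86°.

≈ 58°S, 64°W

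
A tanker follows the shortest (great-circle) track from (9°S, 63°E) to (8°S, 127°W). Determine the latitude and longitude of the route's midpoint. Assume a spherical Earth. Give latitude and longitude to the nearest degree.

Convert each endpoint to a unit vector on the sphere (x = cos φ cos λ, y = cos φ sin λ, z = sin φ).
The central angle between the endpoints is δ = arccos(p₁·p₂) ≈ 2.798 rad (160.3°).
Interpolate at f = 1/2 with slerp weights a = sin((1−f)δ)/sin δ ≈ 2.922, b = sin(fδ)/sin δ ≈ 2.922.
p = a·p₁ + b·p₂ ≈ (-0.431, 0.261, -0.864); φ = arcsin(p_z) ≈ -59.75°, λ = atan2(p_y, p_x) ≈ 148.85°.

≈ (60°S, 149°E)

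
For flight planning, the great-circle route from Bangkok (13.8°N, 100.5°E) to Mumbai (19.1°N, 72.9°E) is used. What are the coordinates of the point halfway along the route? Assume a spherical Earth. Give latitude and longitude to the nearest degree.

≈ 17°N, 87°E

From cos δ = sin φ₁ sin φ₂ + cos φ₁ cos φ₂ cos Δλ, the central angle is δ ≈ 0.471 rad (27.0°).
Interpolate at f = 1/2 with slerp weights a = sin((1−f)δ)/sin δ ≈ 0.514, b = sin(fδ)/sin δ ≈ 0.514.
p = a·p₁ + b·p₂ ≈ (0.052, 0.955, 0.291); φ = arcsin(p_z) ≈ 16.91°, λ = atan2(p_y, p_x) ≈ 86.89°.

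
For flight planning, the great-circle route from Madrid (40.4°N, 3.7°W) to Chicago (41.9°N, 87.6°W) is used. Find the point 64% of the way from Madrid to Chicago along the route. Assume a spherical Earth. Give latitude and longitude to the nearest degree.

≈ 49°N, 58°W

Write both endpoints as unit vectors p₁, p₂ with components (cos φ cos λ, cos φ sin λ, sin φ).
The central angle between the endpoints is δ = arccos(p₁·p₂) ≈ 1.055 rad (60.5°).
Interpolate at f = 0.64 with slerp weights a = sin((1−f)δ)/sin δ ≈ 0.426, b = sin(fδ)/sin δ ≈ 0.719.
p = a·p₁ + b·p₂ ≈ (0.346, -0.555, 0.756); φ = arcsin(p_z) ≈ 49.12°, λ = atan2(p_y, p_x) ≈ -58.05°.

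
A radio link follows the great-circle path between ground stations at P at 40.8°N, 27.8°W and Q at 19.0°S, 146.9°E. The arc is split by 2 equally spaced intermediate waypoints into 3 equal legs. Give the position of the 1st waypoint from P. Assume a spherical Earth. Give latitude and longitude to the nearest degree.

The haversine formula gives a central angle δ ≈ 2.753 rad (157.7°) between the endpoints.
Interpolate at f = 1/3 with slerp weights a = sin((1−f)δ)/sin δ ≈ 2.547, b = sin(fδ)/sin δ ≈ 2.096.
p = a·p₁ + b·p₂ ≈ (0.046, 0.183, 0.982); φ = arcsin(p_z) ≈ 79.14°, λ = atan2(p_y, p_x) ≈ 75.99°.

≈ 79°N, 76°E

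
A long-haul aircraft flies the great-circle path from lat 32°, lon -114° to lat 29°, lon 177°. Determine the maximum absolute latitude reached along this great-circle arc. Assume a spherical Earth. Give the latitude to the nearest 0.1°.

The great circle lies in the plane with unit normal n̂ = (p₁ × p₂)/|p₁ × p₂|.
Here n̂_z ≈ -0.812; the vertex latitude is φ_max = arccos|n̂_z| ≈ 35.7°.

≈ 35.7°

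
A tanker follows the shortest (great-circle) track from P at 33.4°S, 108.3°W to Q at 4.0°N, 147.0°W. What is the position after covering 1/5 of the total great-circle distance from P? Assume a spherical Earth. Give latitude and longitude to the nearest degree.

≈ 27°S, 118°W

Convert each endpoint to a unit vector on the sphere (x = cos φ cos λ, y = cos φ sin λ, z = sin φ).
The central angle between the endpoints is δ = arccos(p₁·p₂) ≈ 0.913 rad (52.3°).
Interpolate at f = 1/5 with slerp weights a = sin((1−f)δ)/sin δ ≈ 0.843, b = sin(fδ)/sin δ ≈ 0.229.
p = a·p₁ + b·p₂ ≈ (-0.413, -0.793, -0.448); φ = arcsin(p_z) ≈ -26.62°, λ = atan2(p_y, p_x) ≈ -117.51°.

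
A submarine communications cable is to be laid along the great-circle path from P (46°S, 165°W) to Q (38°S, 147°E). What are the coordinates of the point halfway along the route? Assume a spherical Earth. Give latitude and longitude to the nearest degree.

≈ (45°S, 169°E)

The haversine formula gives a central angle δ ≈ 0.628 rad (36.0°) between the endpoints.
Interpolate at f = 1/2 with slerp weights a = sin((1−f)δ)/sin δ ≈ 0.526, b = sin(fδ)/sin δ ≈ 0.526.
p = a·p₁ + b·p₂ ≈ (-0.700, 0.131, -0.702); φ = arcsin(p_z) ≈ -44.57°, λ = atan2(p_y, p_x) ≈ 169.39°.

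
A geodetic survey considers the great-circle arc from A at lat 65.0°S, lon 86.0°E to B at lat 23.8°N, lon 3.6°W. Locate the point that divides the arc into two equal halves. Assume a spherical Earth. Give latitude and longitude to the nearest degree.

≈ lat 26°S, lon 21°E

Write both endpoints as unit vectors p₁, p₂ with components (cos φ cos λ, cos φ sin λ, sin φ).
The central angle between the endpoints is δ = arccos(p₁·p₂) ≈ 1.942 rad (111.3°).
Interpolate at f = 1/2 with slerp weights a = sin((1−f)δ)/sin δ ≈ 0.886, b = sin(fδ)/sin δ ≈ 0.886.
p = a·p₁ + b·p₂ ≈ (0.835, 0.323, -0.445); φ = arcsin(p_z) ≈ -26.45°, λ = atan2(p_y, p_x) ≈ 21.12°.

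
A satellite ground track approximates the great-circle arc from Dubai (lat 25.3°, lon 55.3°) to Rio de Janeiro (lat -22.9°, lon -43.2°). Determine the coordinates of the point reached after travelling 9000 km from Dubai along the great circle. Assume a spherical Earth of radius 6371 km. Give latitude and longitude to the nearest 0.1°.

The haversine formula gives a central angle δ ≈ 1.864 rad (106.8°) between the endpoints. The total great-circle distance is δ·R ≈ 1.864 × 6371 ≈ 11878 km, so the target fraction is f = 9000/11878 ≈ 0.758.
Interpolate at f ≈ 0.758 with slerp weights a = sin((1−f)δ)/sin δ ≈ 0.456, b = sin(fδ)/sin δ ≈ 1.032.
p = a·p₁ + b·p₂ ≈ (0.927, -0.312, -0.207); φ = arcsin(p_z) ≈ -11.92°, λ = atan2(p_y, p_x) ≈ -18.57°.

≈ lat -11.9°, lon -18.6°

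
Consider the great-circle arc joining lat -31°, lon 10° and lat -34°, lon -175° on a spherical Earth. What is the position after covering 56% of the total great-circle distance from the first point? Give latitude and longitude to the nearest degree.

Write both endpoints as unit vectors p₁, p₂ with components (cos φ cos λ, cos φ sin λ, sin φ).
The central angle between the endpoints is δ = arccos(p₁·p₂) ≈ 2.004 rad (114.8°).
Interpolate at f = 0.56 with slerp weights a = sin((1−f)δ)/sin δ ≈ 0.851, b = sin(fδ)/sin δ ≈ 0.993.
p = a·p₁ + b·p₂ ≈ (-0.102, 0.055, -0.993); φ = arcsin(p_z) ≈ -83.35°, λ = atan2(p_y, p_x) ≈ 151.74°.

≈ lat -83°, lon 152°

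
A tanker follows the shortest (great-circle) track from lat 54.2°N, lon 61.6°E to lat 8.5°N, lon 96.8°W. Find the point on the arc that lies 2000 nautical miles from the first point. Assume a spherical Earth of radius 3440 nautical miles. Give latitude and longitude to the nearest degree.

≈ lat 76°N, lon 8°W

Write both endpoints as unit vectors p₁, p₂ with components (cos φ cos λ, cos φ sin λ, sin φ).
The central angle between the endpoints is δ = arccos(p₁·p₂) ≈ 2.002 rad (114.7°). The total great-circle distance is δ·R ≈ 2.002 × 3440 ≈ 6887 nmi, so the target fraction is f = 2000/6887 ≈ 0.290.
Interpolate at f ≈ 0.290 with slerp weights a = sin((1−f)δ)/sin δ ≈ 1.088, b = sin(fδ)/sin δ ≈ 0.605.
p = a·p₁ + b·p₂ ≈ (0.232, -0.034, 0.972); φ = arcsin(p_z) ≈ 76.44°, λ = atan2(p_y, p_x) ≈ -8.25°.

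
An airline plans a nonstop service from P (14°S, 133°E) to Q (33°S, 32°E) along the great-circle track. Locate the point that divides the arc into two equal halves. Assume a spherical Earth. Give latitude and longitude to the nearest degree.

Convert each endpoint to a unit vector on the sphere (x = cos φ cos λ, y = cos φ sin λ, z = sin φ).
The central angle between the endpoints is δ = arccos(p₁·p₂) ≈ 1.594 rad (91.3°).
Interpolate at f = 1/2 with slerp weights a = sin((1−f)δ)/sin δ ≈ 0.716, b = sin(fδ)/sin δ ≈ 0.716.
p = a·p₁ + b·p₂ ≈ (0.035, 0.826, -0.563); φ = arcsin(p_z) ≈ -34.25°, λ = atan2(p_y, p_x) ≈ 87.54°.

≈ (34°S, 88°E)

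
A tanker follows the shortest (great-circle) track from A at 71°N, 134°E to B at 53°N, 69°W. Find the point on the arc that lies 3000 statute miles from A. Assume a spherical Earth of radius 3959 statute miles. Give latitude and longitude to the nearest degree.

≈ 64°N, 73°W

Write both endpoints as unit vectors p₁, p₂ with components (cos φ cos λ, cos φ sin λ, sin φ).
The central angle between the endpoints is δ = arccos(p₁·p₂) ≈ 0.958 rad (54.9°). The total great-circle distance is δ·R ≈ 0.958 × 3959 ≈ 3795 mi, so the target fraction is f = 3000/3795 ≈ 0.791.
Interpolate at f ≈ 0.791 with slerp weights a = sin((1−f)δ)/sin δ ≈ 0.244, b = sin(fδ)/sin δ ≈ 0.840.
p = a·p₁ + b·p₂ ≈ (0.126, -0.415, 0.901); φ = arcsin(p_z) ≈ 64.31°, λ = atan2(p_y, p_x) ≈ -73.10°.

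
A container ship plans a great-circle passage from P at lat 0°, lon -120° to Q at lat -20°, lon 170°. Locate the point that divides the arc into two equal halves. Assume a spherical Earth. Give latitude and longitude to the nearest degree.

Write both endpoints as unit vectors p₁, p₂ with components (cos φ cos λ, cos φ sin λ, sin φ).
The central angle between the endpoints is δ = arccos(p₁·p₂) ≈ 1.244 rad (71.3°).
Interpolate at f = 1/2 with slerp weights a = sin((1−f)δ)/sin δ ≈ 0.615, b = sin(fδ)/sin δ ≈ 0.615.
p = a·p₁ + b·p₂ ≈ (-0.877, -0.432, -0.210); φ = arcsin(p_z) ≈ -12.15°, λ = atan2(p_y, p_x) ≈ -153.75°.

≈ lat -12°, lon -154°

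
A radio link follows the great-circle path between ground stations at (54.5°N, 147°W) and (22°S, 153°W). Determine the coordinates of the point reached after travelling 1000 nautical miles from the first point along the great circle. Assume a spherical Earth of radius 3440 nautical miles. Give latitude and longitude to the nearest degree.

Convert each endpoint to a unit vector on the sphere (x = cos φ cos λ, y = cos φ sin λ, z = sin φ).
The central angle between the endpoints is δ = arccos(p₁·p₂) ≈ 1.338 rad (76.7°). The total great-circle distance is δ·R ≈ 1.338 × 3440 ≈ 4603 nmi, so the target fraction is f = 1000/4603 ≈ 0.217.
Interpolate at f ≈ 0.217 with slerp weights a = sin((1−f)δ)/sin δ ≈ 0.890, b = sin(fδ)/sin δ ≈ 0.295.
p = a·p₁ + b·p₂ ≈ (-0.677, -0.406, 0.614); φ = arcsin(p_z) ≈ 37.90°, λ = atan2(p_y, p_x) ≈ -149.07°.

≈ (38°N, 149°W)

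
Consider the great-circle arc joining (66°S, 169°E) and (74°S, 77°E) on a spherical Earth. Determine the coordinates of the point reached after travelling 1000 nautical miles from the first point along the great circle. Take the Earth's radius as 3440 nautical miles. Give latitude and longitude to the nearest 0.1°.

≈ (76.2°S, 125.9°E)

Write both endpoints as unit vectors p₁, p₂ with components (cos φ cos λ, cos φ sin λ, sin φ).
The central angle between the endpoints is δ = arccos(p₁·p₂) ≈ 0.507 rad (29.0°). The total great-circle distance is δ·R ≈ 0.507 × 3440 ≈ 1744 nmi, so the target fraction is f = 1000/1744 ≈ 0.573.
Interpolate at f ≈ 0.573 with slerp weights a = sin((1−f)δ)/sin δ ≈ 0.442, b = sin(fδ)/sin δ ≈ 0.590.
p = a·p₁ + b·p₂ ≈ (-0.140, 0.193, -0.971); φ = arcsin(p_z) ≈ -76.22°, λ = atan2(p_y, p_x) ≈ 125.94°.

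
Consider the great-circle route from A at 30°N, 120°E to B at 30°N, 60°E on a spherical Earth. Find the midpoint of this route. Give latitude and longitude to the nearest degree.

≈ 34°N, 90°E

Write both endpoints as unit vectors p₁, p₂ with components (cos φ cos λ, cos φ sin λ, sin φ).
The central angle between the endpoints is δ = arccos(p₁·p₂) ≈ 0.896 rad (51.3°).
Interpolate at f = 1/2 with slerp weights a = sin((1−f)δ)/sin δ ≈ 0.555, b = sin(fδ)/sin δ ≈ 0.555.
p = a·p₁ + b·p₂ ≈ (0.000, 0.832, 0.555); φ = arcsin(p_z) ≈ 33.69°, λ = atan2(p_y, p_x) ≈ 90.00°.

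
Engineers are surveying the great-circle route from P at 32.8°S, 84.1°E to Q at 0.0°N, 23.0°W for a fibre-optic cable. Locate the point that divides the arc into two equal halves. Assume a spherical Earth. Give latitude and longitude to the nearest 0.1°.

≈ 26.2°S, 23.9°E

Convert each endpoint to a unit vector on the sphere (x = cos φ cos λ, y = cos φ sin λ, z = sin φ).
The central angle between the endpoints is δ = arccos(p₁·p₂) ≈ 1.821 rad (104.3°).
Interpolate at f = 1/2 with slerp weights a = sin((1−f)δ)/sin δ ≈ 0.815, b = sin(fδ)/sin δ ≈ 0.815.
p = a·p₁ + b·p₂ ≈ (0.821, 0.363, -0.441); φ = arcsin(p_z) ≈ -26.20°, λ = atan2(p_y, p_x) ≈ 23.86°.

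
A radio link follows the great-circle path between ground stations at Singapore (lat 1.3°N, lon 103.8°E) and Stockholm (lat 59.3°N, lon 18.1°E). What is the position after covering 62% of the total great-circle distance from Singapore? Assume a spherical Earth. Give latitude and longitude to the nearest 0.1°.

Convert each endpoint to a unit vector on the sphere (x = cos φ cos λ, y = cos φ sin λ, z = sin φ).
The central angle between the endpoints is δ = arccos(p₁·p₂) ≈ 1.513 rad (86.7°).
Interpolate at f = 0.62 with slerp weights a = sin((1−f)δ)/sin δ ≈ 0.545, b = sin(fδ)/sin δ ≈ 0.808.
p = a·p₁ + b·p₂ ≈ (0.262, 0.657, 0.707); φ = arcsin(p_z) ≈ 44.98°, λ = atan2(p_y, p_x) ≈ 68.25°.

≈ lat 45.0°N, lon 68.3°E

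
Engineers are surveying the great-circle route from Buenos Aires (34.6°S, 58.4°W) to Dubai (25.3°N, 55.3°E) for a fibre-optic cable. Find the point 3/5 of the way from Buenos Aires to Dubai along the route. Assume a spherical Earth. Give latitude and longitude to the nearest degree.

Write both endpoints as unit vectors p₁, p₂ with components (cos φ cos λ, cos φ sin λ, sin φ).
The central angle between the endpoints is δ = arccos(p₁·p₂) ≈ 2.143 rad (122.8°).
Interpolate at f = 3/5 with slerp weights a = sin((1−f)δ)/sin δ ≈ 0.900, b = sin(fδ)/sin δ ≈ 1.142.
p = a·p₁ + b·p₂ ≈ (0.976, 0.218, -0.023); φ = arcsin(p_z) ≈ -1.31°, λ = atan2(p_y, p_x) ≈ 12.60°.

≈ 1°S, 13°E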